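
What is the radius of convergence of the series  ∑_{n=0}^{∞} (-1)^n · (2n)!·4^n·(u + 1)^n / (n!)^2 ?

Apply the ratio test: |a_{n+1}| / |a_n| = (2n+1)·(2n+2)/(n+1)² · 4, which tends to 16 as n → ∞.
The series converges when 16 · |u + 1| < 1, giving R = 1/16.

R = 1/16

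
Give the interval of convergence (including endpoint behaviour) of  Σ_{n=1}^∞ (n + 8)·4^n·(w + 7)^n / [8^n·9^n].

(-25, 11)

By the ratio test, |a_{n+1}/a_n| = [((n+1) + 8)/(n + 8)] · 4/(8·9) → 1/18.
Hence the series converges for |w + 7| < 1/(1/18) = 18, so the radius of convergence is 18.
Endpoint w = 11: the n-th term does not approach 0; divergence by the term test.
When w = -25, the terms do not tend to 0, so the series diverges.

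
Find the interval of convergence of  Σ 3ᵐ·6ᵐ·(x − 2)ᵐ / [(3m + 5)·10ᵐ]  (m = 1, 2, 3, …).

[13/9, 23/9)

By the ratio test, |a_{m+1}/a_m| = [(3m + 5)/(3(m+1) + 5)] · 3·6/10 → 9/5.
Hence the series converges for |x − 2| < 1/(9/5) = 5/9, so the radius of convergence is 5/9.
At x = 23/9: comparison with the harmonic series Σ 1/m shows the series diverges.
At x = 13/9: an alternating series whose terms decrease to 0 in absolute value, so it converges by the Leibniz criterion.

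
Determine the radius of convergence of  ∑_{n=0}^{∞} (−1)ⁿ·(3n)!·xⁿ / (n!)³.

Ratio test: |a_{n+1}/a_n| = (3n+1)·(3n+2)·(3n+3)/(n+1)³ → 27 as n → ∞.
Convergence for |x| · 27 < 1, i.e. |x| < 1/27. So R = 1/27.

R = 1/27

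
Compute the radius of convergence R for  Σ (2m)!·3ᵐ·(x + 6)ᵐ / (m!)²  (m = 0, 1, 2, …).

R = 1/12

Ratio test: |a_{m+1}/a_m| = (2m+1)·(2m+2)/(m+1)² · 3 → 12 as m → ∞.
The series converges when 12 · |x + 6| < 1, giving R = 1/12.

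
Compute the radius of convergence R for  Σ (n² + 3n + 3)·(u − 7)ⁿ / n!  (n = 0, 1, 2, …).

R = ∞

By the ratio test, |a_{n+1}/a_n| = ((n+1)² + 3(n+1) + 3)/(n² + 3n + 3) · 1/(n+1) → 0.
The ratio tends to 0 regardless of u, hence R = ∞.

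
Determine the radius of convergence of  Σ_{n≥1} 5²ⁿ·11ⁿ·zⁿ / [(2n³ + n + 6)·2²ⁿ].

R = 4/275

Ratio test: |a_{n+1}/a_n| = [(2n³ + n + 6)/(2(n+1)³ + (n+1) + 6)] · 25·11/4 → 275/4 as n → ∞.
Convergence for |z| · 275/4 < 1, i.e. |z| < 4/275. So R = 4/275.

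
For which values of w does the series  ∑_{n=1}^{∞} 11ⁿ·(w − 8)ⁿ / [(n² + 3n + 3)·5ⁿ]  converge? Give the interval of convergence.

Apply the ratio test: |a_{n+1}| / |a_n| = [(n² + 3n + 3)/((n+1)² + 3(n+1) + 3)] · 11/5, which tends to 11/5 as n → ∞.
Hence the series converges for |w − 8| < 1/(11/5) = 5/11, so the radius of convergence is 5/11.
When w = 93/11, absolute convergence follows by limit comparison with Σ 1/n².
Check w = 83/11: absolute convergence follows by limit comparison with Σ 1/n².

[83/11, 93/11]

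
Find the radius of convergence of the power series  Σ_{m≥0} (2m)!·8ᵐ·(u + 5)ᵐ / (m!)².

By the ratio test, |a_{m+1}/a_m| = (2m+1)·(2m+2)/(m+1)² · 8 → 32.
Thus R = 1/(32) = 1/32.

R = 1/32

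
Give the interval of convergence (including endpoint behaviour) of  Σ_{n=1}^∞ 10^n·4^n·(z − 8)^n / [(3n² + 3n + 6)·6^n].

[157/20, 163/20]

Apply the ratio test: |a_{n+1}| / |a_n| = [(3n² + 3n + 6)/(3(n+1)² + 3(n+1) + 6)] · 10·4/6, which tends to 20/3 as n → ∞.
Convergence for |z − 8| · 20/3 < 1, i.e. |z − 8| < 3/20. So R = 3/20.
At z = 163/20: the terms are on the order of 1/n², so the series converges absolutely by comparison with the p-series (p = 2 > 1).
When z = 157/20, the series is dominated by a constant times Σ 1/n², which converges (p = 2 > 1).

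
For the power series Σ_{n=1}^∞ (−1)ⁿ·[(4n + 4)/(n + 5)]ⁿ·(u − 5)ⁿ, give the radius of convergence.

Root test: |a_n|^(1/n) = (4n + 4)/(n + 5) → 4.
Convergence for |u − 5| · 4 < 1, i.e. |u − 5| < 1/4. So R = 1/4.

R = 1/4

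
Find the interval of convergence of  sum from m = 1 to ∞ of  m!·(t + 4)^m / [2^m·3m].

{-4}

By the ratio test, |a_{m+1}/a_m| = (m+1) · 1/2 · 3m/3(m+1) → ∞.
The terms grow without bound for any (t + 4) ≠ 0, so R = 0 (convergence only at t = -4).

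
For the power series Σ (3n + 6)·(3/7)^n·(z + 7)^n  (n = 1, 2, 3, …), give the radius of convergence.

R = 7/3

The ratio of consecutive coefficients is [(3(n+1) + 6)/(3n + 6)] · 3/7 → 3/7.
Convergence for |z + 7| · 3/7 < 1, i.e. |z + 7| < 7/3. So R = 7/3.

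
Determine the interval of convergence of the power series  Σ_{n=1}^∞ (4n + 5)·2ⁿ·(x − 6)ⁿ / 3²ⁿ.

(3/2, 21/2)

The ratio of consecutive coefficients is [(4(n+1) + 5)/(4n + 5)] · 2/9 → 2/9.
Convergence for |x − 6| · 2/9 < 1, i.e. |x − 6| < 9/2. So R = 9/2.
Check x = 21/2: the n-th term does not approach 0; divergence by the term test.
When x = 3/2, the terms have absolute value of order n, which does not tend to 0, so the series diverges by the divergence test.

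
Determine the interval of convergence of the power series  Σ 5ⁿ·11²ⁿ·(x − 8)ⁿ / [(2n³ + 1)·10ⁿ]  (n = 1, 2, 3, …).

[966/121, 970/121]

Apply the ratio test: |a_{n+1}| / |a_n| = [(2n³ + 1)/(2(n+1)³ + 1)] · 5·121/10, which tends to 121/2 as n → ∞.
The series converges when 121/2 · |x − 8| < 1, giving R = 2/121.
Check x = 970/121: absolute convergence follows by limit comparison with Σ 1/n³.
Endpoint x = 966/121: the series is dominated by a constant times Σ 1/n³, which converges (p = 3 > 1).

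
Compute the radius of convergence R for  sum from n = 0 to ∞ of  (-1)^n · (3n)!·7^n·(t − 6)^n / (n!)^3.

The ratio of consecutive coefficients is (3n+1)·(3n+2)·(3n+3)/(n+1)³ · 7 → 189.
Hence the series converges for |t − 6| < 1/(189) = 1/189, so the radius of convergence is 1/189.

R = 1/189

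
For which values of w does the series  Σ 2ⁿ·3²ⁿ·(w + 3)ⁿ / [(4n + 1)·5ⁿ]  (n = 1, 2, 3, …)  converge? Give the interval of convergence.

[-59/18, -49/18)

Ratio test: |a_{n+1}/a_n| = [(4n + 1)/(4(n+1) + 1)] · 2·9/5 → 18/5 as n → ∞.
Thus R = 1/(18/5) = 5/18.
Check w = -49/18: comparison with the harmonic series Σ 1/n shows the series diverges.
When w = -59/18, convergence follows from the alternating series test (terms decrease monotonically to 0).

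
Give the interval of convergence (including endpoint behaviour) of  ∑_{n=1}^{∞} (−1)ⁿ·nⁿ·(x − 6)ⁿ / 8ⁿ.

Applying the root test, |a_n|^(1/n) = n/8 → ∞.
The root grows without bound, so R = 0 (convergence only at x = 6).

{6}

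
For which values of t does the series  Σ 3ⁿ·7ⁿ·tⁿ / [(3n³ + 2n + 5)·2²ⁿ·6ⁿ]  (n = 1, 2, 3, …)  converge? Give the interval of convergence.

By the ratio test, |a_{n+1}/a_n| = [(3n³ + 2n + 5)/(3(n+1)³ + 2(n+1) + 5)] · 3·7/(4·6) → 7/8.
The series converges when 7/8 · |t| < 1, giving R = 8/7.
Check t = 8/7: the series is dominated by a constant times Σ 1/n³, which converges (p = 3 > 1).
When t = -8/7, the terms are on the order of 1/n³, so the series converges absolutely by comparison with the p-series (p = 3 > 1).

[-8/7, 8/7]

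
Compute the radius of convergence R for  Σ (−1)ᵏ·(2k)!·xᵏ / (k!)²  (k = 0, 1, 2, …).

R = 1/4

Apply the ratio test: |a_{k+1}| / |a_k| = (2k+1)·(2k+2)/(k+1)², which tends to 4 as k → ∞.
The series converges when 4 · |x| < 1, giving R = 1/4.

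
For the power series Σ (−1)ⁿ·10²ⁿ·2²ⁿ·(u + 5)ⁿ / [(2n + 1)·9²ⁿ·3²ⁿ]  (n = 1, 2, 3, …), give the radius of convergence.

R = 729/400

The ratio of consecutive coefficients is [(2n + 1)/(2(n+1) + 1)] · 100·4/(81·9) → 400/729.
Hence the series converges for |u + 5| < 1/(400/729) = 729/400, so the radius of convergence is 729/400.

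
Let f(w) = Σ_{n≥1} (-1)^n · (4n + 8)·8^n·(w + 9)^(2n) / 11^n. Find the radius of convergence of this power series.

Ratio test: |a_{n+1}/a_n| = [(4(n+1) + 8)/(4n + 8)] · 8/11 → 8/11 as n → ∞.
Writing y = (w + 9)², the series in y has radius 11/8, so |w + 9| < √(11/8) and R = √22/4.

R = √22/4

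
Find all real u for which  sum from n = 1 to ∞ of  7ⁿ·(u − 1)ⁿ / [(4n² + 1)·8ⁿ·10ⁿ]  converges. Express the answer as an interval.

[-73/7, 87/7]

Ratio test: |a_{n+1}/a_n| = [(4n² + 1)/(4(n+1)² + 1)] · 7/(8·10) → 7/80 as n → ∞.
The series converges when 7/80 · |u − 1| < 1, giving R = 80/7.
At u = 87/7: absolute convergence follows by limit comparison with Σ 1/n².
Endpoint u = -73/7: the terms are on the order of 1/n², so the series converges absolutely by comparison with the p-series (p = 2 > 1).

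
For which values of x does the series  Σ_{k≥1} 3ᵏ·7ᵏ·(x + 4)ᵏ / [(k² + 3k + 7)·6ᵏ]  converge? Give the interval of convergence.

Ratio test: |a_{k+1}/a_k| = [(k² + 3k + 7)/((k+1)² + 3(k+1) + 7)] · 3·7/6 → 7/2 as k → ∞.
The series converges when 7/2 · |x + 4| < 1, giving R = 2/7.
Endpoint x = -26/7: the series is dominated by a constant times Σ 1/k², which converges (p = 2 > 1).
When x = -30/7, the terms are on the order of 1/k², so the series converges absolutely by comparison with the p-series (p = 2 > 1).

[-30/7, -26/7]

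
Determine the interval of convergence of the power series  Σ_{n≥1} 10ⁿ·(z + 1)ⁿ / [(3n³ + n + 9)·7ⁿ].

[-17/10, -3/10]

By the ratio test, |a_{n+1}/a_n| = [(3n³ + n + 9)/(3(n+1)³ + (n+1) + 9)] · 10/7 → 10/7.
Thus R = 1/(10/7) = 7/10.
Check z = -3/10: the series is dominated by a constant times Σ 1/n³, which converges (p = 3 > 1).
Check z = -17/10: the terms are on the order of 1/n³, so the series converges absolutely by comparison with the p-series (p = 3 > 1).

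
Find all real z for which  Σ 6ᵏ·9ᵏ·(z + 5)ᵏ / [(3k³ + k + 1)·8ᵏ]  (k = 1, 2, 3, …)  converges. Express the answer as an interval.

[-139/27, -131/27]

The ratio of consecutive coefficients is [(3k³ + k + 1)/(3(k+1)³ + (k+1) + 1)] · 6·9/8 → 27/4.
The series converges when 27/4 · |z + 5| < 1, giving R = 4/27.
Check z = -131/27: absolute convergence follows by limit comparison with Σ 1/k³.
At z = -139/27: absolute convergence follows by limit comparison with Σ 1/k³.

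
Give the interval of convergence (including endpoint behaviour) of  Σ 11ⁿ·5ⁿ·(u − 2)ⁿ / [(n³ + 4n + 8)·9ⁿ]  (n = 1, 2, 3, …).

Ratio test: |a_{n+1}/a_n| = [(n³ + 4n + 8)/((n+1)³ + 4(n+1) + 8)] · 11·5/9 → 55/9 as n → ∞.
Hence the series converges for |u − 2| < 1/(55/9) = 9/55, so the radius of convergence is 9/55.
Endpoint u = 119/55: the series is dominated by a constant times Σ 1/n³, which converges (p = 3 > 1).
When u = 101/55, absolute convergence follows by limit comparison with Σ 1/n³.

[101/55, 119/55]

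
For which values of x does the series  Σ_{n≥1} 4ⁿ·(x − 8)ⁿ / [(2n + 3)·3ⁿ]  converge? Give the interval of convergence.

The ratio of consecutive coefficients is [(2n + 3)/(2(n+1) + 3)] · 4/3 → 4/3.
The series converges when 4/3 · |x − 8| < 1, giving R = 3/4.
When x = 35/4, the terms behave like c/n; limit comparison with the harmonic series gives divergence.
Endpoint x = 29/4: an alternating series whose terms decrease to 0 in absolute value, so it converges by the Leibniz criterion.

[29/4, 35/4)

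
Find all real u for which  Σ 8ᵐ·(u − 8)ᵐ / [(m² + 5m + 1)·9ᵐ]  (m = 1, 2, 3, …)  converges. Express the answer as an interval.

Apply the ratio test: |a_{m+1}| / |a_m| = [(m² + 5m + 1)/((m+1)² + 5(m+1) + 1)] · 8/9, which tends to 8/9 as m → ∞.
Thus R = 1/(8/9) = 9/8.
When u = 73/8, the terms are on the order of 1/m², so the series converges absolutely by comparison with the p-series (p = 2 > 1).
Check u = 55/8: absolute convergence follows by limit comparison with Σ 1/m².

[55/8, 73/8]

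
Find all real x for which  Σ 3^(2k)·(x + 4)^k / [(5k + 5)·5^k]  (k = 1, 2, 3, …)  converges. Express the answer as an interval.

[-41/9, -31/9)

The ratio of consecutive coefficients is [(5k + 5)/(5(k+1) + 5)] · 9/5 → 9/5.
Hence the series converges for |x + 4| < 1/(9/5) = 5/9, so the radius of convergence is 5/9.
At x = -31/9: the terms are asymptotic to a nonzero constant times 1/k, so the series diverges by limit comparison with Σ 1/k.
Check x = -41/9: the terms alternate in sign and decrease monotonically to 0 in absolute value (size ~ c/k), so the alternating series test gives convergence.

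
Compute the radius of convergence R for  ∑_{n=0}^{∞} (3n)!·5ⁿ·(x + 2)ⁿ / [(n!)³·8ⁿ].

R = 8/135

The ratio of consecutive coefficients is (3n+1)·(3n+2)·(3n+3)/(n+1)³ · 5/8 → 135/8.
The series converges when 135/8 · |x + 2| < 1, giving R = 8/135.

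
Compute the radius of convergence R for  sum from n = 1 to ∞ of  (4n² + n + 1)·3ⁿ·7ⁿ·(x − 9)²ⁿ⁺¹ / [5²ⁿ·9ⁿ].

Apply the ratio test: |a_{n+1}| / |a_n| = [(4(n+1)² + (n+1) + 1)/(4n² + n + 1)] · 3·7/(25·9), which tends to 7/75 as n → ∞.
Successive powers of (x − 9) differ by 2, so the series converges when |x − 9|² · 7/75 < 1, i.e. |x − 9| < √(75/7). So R = 5√21/7.

R = 5√21/7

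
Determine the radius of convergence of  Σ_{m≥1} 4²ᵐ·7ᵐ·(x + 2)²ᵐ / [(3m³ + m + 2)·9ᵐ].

The ratio of consecutive coefficients is [(3m³ + m + 2)/(3(m+1)³ + (m+1) + 2)] · 16·7/9 → 112/9.
Writing y = (x + 2)², the series in y has radius 9/112, so |x + 2| < √(9/112) and R = 3√7/28.

R = 3√7/28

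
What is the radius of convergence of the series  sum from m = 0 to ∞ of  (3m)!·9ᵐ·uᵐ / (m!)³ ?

R = 1/243

The ratio of consecutive coefficients is (3m+1)·(3m+2)·(3m+3)/(m+1)³ · 9 → 243.
Convergence for |u| · 243 < 1, i.e. |u| < 1/243. So R = 1/243.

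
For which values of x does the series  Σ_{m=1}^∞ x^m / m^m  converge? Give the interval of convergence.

Root test: |a_m|^(1/m) = 1/m → 0.
The limit is 0 for every x, so R = ∞.

(−∞, ∞)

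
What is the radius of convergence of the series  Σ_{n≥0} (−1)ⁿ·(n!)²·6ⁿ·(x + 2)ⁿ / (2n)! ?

Ratio test: |a_{n+1}/a_n| = (n+1)²/[(2n+1)·(2n+2)] · 6 → 3/2 as n → ∞.
Thus R = 1/(3/2) = 2/3.

R = 2/3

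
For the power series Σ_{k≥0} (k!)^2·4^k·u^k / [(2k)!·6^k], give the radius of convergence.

By the ratio test, |a_{k+1}/a_k| = (k+1)²/[(2k+1)·(2k+2)] · 4/6 → 1/6.
The series converges when 1/6 · |u| < 1, giving R = 6.

R = 6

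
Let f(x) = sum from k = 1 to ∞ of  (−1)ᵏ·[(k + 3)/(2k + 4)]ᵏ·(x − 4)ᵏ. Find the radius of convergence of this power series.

R = 2

Root test: |a_k|^(1/k) = (k + 3)/(2k + 4) → 1/2.
The series converges when 1/2 · |x − 4| < 1, giving R = 2.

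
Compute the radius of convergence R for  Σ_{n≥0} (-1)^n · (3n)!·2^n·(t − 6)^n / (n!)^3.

By the ratio test, |a_{n+1}/a_n| = (3n+1)·(3n+2)·(3n+3)/(n+1)³ · 2 → 54.
Convergence for |t − 6| · 54 < 1, i.e. |t − 6| < 1/54. So R = 1/54.

R = 1/54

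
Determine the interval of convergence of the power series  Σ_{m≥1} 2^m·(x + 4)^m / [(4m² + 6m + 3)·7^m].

[-15/2, -1/2]

Apply the ratio test: |a_{m+1}| / |a_m| = [(4m² + 6m + 3)/(4(m+1)² + 6(m+1) + 3)] · 2/7, which tends to 2/7 as m → ∞.
Hence the series converges for |x + 4| < 1/(2/7) = 7/2, so the radius of convergence is 7/2.
When x = -1/2, the terms are on the order of 1/m², so the series converges absolutely by comparison with the p-series (p = 2 > 1).
Endpoint x = -15/2: absolute convergence follows by limit comparison with Σ 1/m².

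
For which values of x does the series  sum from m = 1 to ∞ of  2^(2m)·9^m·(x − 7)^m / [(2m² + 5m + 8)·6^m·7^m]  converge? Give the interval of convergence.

[35/6, 49/6]

Apply the ratio test: |a_{m+1}| / |a_m| = [(2m² + 5m + 8)/(2(m+1)² + 5(m+1) + 8)] · 4·9/(6·7), which tends to 6/7 as m → ∞.
Hence the series converges for |x − 7| < 1/(6/7) = 7/6, so the radius of convergence is 7/6.
At x = 49/6: absolute convergence follows by limit comparison with Σ 1/m².
Check x = 35/6: the terms are on the order of 1/m², so the series converges absolutely by comparison with the p-series (p = 2 > 1).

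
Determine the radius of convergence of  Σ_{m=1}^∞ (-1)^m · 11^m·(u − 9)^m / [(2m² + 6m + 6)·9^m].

R = 9/11

By the ratio test, |a_{m+1}/a_m| = [(2m² + 6m + 6)/(2(m+1)² + 6(m+1) + 6)] · 11/9 → 11/9.
The series converges when 11/9 · |u − 9| < 1, giving R = 9/11.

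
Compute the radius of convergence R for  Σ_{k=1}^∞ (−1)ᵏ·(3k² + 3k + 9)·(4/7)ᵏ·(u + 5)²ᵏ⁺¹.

R = √7/2

By the ratio test, |a_{k+1}/a_k| = [(3(k+1)² + 3(k+1) + 9)/(3k² + 3k + 9)] · 4/7 → 4/7.
Writing y = (u + 5)², the series in y has radius 7/4, so |u + 5| < √(7/4) and R = √7/2.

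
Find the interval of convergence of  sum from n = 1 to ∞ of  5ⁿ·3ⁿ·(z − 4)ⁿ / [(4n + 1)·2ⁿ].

By the ratio test, |a_{n+1}/a_n| = [(4n + 1)/(4(n+1) + 1)] · 5·3/2 → 15/2.
Convergence for |z − 4| · 15/2 < 1, i.e. |z − 4| < 2/15. So R = 2/15.
When z = 62/15, the terms behave like c/n; limit comparison with the harmonic series gives divergence.
Endpoint z = 58/15: an alternating series whose terms decrease to 0 in absolute value, so it converges by the Leibniz criterion.

[58/15, 62/15)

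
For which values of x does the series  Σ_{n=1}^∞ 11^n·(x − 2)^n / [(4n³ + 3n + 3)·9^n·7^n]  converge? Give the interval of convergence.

Apply the ratio test: |a_{n+1}| / |a_n| = [(4n³ + 3n + 3)/(4(n+1)³ + 3(n+1) + 3)] · 11/(9·7), which tends to 11/63 as n → ∞.
Convergence for |x − 2| · 11/63 < 1, i.e. |x − 2| < 63/11. So R = 63/11.
When x = 85/11, the series is dominated by a constant times Σ 1/n³, which converges (p = 3 > 1).
Check x = -41/11: absolute convergence follows by limit comparison with Σ 1/n³.

[-41/11, 85/11]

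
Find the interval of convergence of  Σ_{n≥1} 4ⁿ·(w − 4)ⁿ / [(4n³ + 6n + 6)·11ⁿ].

By the ratio test, |a_{n+1}/a_n| = [(4n³ + 6n + 6)/(4(n+1)³ + 6(n+1) + 6)] · 4/11 → 4/11.
Convergence for |w − 4| · 4/11 < 1, i.e. |w − 4| < 11/4. So R = 11/4.
Check w = 27/4: the series is dominated by a constant times Σ 1/n³, which converges (p = 3 > 1).
At w = 5/4: the series is dominated by a constant times Σ 1/n³, which converges (p = 3 > 1).

[5/4, 27/4]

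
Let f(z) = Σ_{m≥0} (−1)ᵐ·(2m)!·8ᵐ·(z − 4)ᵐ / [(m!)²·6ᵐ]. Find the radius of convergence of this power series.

R = 3/16

Apply the ratio test: |a_{m+1}| / |a_m| = (2m+1)·(2m+2)/(m+1)² · 8/6, which tends to 16/3 as m → ∞.
Convergence for |z − 4| · 16/3 < 1, i.e. |z − 4| < 3/16. So R = 3/16.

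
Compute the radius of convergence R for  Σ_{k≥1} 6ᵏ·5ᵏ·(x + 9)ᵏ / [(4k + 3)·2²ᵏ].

The ratio of consecutive coefficients is [(4k + 3)/(4(k+1) + 3)] · 6·5/4 → 15/2.
Hence the series converges for |x + 9| < 1/(15/2) = 2/15, so the radius of convergence is 2/15.

R = 2/15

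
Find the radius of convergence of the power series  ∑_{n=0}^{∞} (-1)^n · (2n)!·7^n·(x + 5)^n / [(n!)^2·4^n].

The ratio of consecutive coefficients is (2n+1)·(2n+2)/(n+1)² · 7/4 → 7.
Convergence for |x + 5| · 7 < 1, i.e. |x + 5| < 1/7. So R = 1/7.

R = 1/7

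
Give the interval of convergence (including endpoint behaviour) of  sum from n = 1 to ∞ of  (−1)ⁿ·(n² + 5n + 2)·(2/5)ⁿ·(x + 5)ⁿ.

(-15/2, -5/2)

Ratio test: |a_{n+1}/a_n| = [((n+1)² + 5(n+1) + 2)/(n² + 5n + 2)] · 2/5 → 2/5 as n → ∞.
Hence the series converges for |x + 5| < 1/(2/5) = 5/2, so the radius of convergence is 5/2.
Endpoint x = -5/2: the terms do not tend to 0, so the series diverges.
At x = -15/2: the n-th term does not approach 0; divergence by the term test.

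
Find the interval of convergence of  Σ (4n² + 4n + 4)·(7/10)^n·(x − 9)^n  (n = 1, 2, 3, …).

By the ratio test, |a_{n+1}/a_n| = [(4(n+1)² + 4(n+1) + 4)/(4n² + 4n + 4)] · 7/10 → 7/10.
The series converges when 7/10 · |x − 9| < 1, giving R = 10/7.
Endpoint x = 73/7: the terms do not tend to 0, so the series diverges.
When x = 53/7, the terms do not tend to 0, so the series diverges.

(53/7, 73/7)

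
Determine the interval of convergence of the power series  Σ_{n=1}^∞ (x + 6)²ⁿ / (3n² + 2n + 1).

The ratio of consecutive coefficients is (3n² + 2n + 1)/(3(n+1)² + 2(n+1) + 1) → 1.
Successive powers of (x + 6) differ by 2, so the series converges when |x + 6|² · 1 < 1, i.e. |x + 6| < √(1) = 1. So R = 1.
Check x = -5: the series is dominated by a constant times Σ 1/n², which converges (p = 2 > 1).
Check x = -7: the series is dominated by a constant times Σ 1/n², which converges (p = 2 > 1).

[-7, -5]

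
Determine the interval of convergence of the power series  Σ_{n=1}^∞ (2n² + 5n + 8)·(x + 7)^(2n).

(-8, -6)

Ratio test: |a_{n+1}/a_n| = (2(n+1)² + 5(n+1) + 8)/(2n² + 5n + 8) → 1 as n → ∞.
Writing y = (x + 7)², the series in y has radius 1, so |x + 7| < √(1) = 1 and R = 1.
Check x = -6: the terms have absolute value of order n², which does not tend to 0, so the series diverges by the divergence test.
Check x = -8: the terms do not tend to 0, so the series diverges.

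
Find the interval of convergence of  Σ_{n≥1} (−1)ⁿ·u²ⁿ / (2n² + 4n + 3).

[-1, 1]

By the ratio test, |a_{n+1}/a_n| = (2n² + 4n + 3)/(2(n+1)² + 4(n+1) + 3) → 1.
Successive powers of u differ by 2, so the series converges when |u|² · 1 < 1, i.e. |u| < √(1) = 1. So R = 1.
Endpoint u = 1: the series is dominated by a constant times Σ 1/n², which converges (p = 2 > 1).
When u = -1, absolute convergence follows by limit comparison with Σ 1/n².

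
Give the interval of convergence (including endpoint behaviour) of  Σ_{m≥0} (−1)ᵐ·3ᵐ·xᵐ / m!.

(−∞, ∞)

Ratio test: |a_{m+1}/a_m| = 3 · 1/(m+1) → 0 as m → ∞.
The ratio tends to 0 regardless of x, hence R = ∞.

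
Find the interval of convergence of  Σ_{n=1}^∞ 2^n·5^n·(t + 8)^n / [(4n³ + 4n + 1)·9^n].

[-89/10, -71/10]

By the ratio test, |a_{n+1}/a_n| = [(4n³ + 4n + 1)/(4(n+1)³ + 4(n+1) + 1)] · 2·5/9 → 10/9.
The series converges when 10/9 · |t + 8| < 1, giving R = 9/10.
Check t = -71/10: absolute convergence follows by limit comparison with Σ 1/n³.
Check t = -89/10: the terms are on the order of 1/n³, so the series converges absolutely by comparison with the p-series (p = 3 > 1).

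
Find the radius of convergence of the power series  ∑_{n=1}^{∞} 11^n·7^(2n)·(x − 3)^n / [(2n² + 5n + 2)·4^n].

Ratio test: |a_{n+1}/a_n| = [(2n² + 5n + 2)/(2(n+1)² + 5(n+1) + 2)] · 11·49/4 → 539/4 as n → ∞.
Hence the series converges for |x − 3| < 1/(539/4) = 4/539, so the radius of convergence is 4/539.

R = 4/539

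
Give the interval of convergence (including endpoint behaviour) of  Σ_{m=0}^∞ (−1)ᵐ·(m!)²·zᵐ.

Ratio test: |a_{m+1}/a_m| = (m+1)² → ∞ as m → ∞.
The terms grow without bound for any z ≠ 0, so R = 0 (convergence only at z = 0).

{0}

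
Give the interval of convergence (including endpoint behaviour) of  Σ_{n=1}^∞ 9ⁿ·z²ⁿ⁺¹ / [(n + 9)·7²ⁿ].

(-7/3, 7/3)

By the ratio test, |a_{n+1}/a_n| = [(n + 9)/((n+1) + 9)] · 9/49 → 9/49.
Writing y = z², the series in y has radius 49/9, so |z| < √(49/9) = 7/3 and R = 7/3.
At z = 7/3: comparison with the harmonic series Σ 1/n shows the series diverges.
Check z = -7/3: comparison with the harmonic series Σ 1/n shows the series diverges.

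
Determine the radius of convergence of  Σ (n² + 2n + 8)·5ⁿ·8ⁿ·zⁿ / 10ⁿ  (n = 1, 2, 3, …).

The ratio of consecutive coefficients is [((n+1)² + 2(n+1) + 8)/(n² + 2n + 8)] · 5·8/10 → 4.
Thus R = 1/(4) = 1/4.

R = 1/4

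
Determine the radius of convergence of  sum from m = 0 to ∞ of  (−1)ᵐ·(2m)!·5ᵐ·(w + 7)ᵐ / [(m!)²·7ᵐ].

The ratio of consecutive coefficients is (2m+1)·(2m+2)/(m+1)² · 5/7 → 20/7.
Hence the series converges for |w + 7| < 1/(20/7) = 7/20, so the radius of convergence is 7/20.

R = 7/20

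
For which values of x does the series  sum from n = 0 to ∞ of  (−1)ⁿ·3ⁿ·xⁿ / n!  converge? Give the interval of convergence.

(−∞, ∞)

The ratio of consecutive coefficients is 3 · 1/(n+1) → 0.
The limit is 0, so the series converges for all x; R = ∞.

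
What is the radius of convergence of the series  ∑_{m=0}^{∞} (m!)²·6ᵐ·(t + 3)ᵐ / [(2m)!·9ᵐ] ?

R = 6

Ratio test: |a_{m+1}/a_m| = (m+1)²/[(2m+1)·(2m+2)] · 6/9 → 1/6 as m → ∞.
Convergence for |t + 3| · 1/6 < 1, i.e. |t + 3| < 6. So R = 6.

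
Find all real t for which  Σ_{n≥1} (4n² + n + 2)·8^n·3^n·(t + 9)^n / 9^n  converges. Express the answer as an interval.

(-75/8, -69/8)

By the ratio test, |a_{n+1}/a_n| = [(4(n+1)² + (n+1) + 2)/(4n² + n + 2)] · 8·3/9 → 8/3.
Thus R = 1/(8/3) = 3/8.
At t = -69/8: the n-th term does not approach 0; divergence by the term test.
Check t = -75/8: the terms have absolute value of order n², which does not tend to 0, so the series diverges by the divergence test.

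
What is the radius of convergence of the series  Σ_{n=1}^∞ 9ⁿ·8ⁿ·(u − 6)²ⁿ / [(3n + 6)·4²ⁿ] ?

The ratio of consecutive coefficients is [(3n + 6)/(3(n+1) + 6)] · 9·8/16 → 9/2.
Since the exponent of (u − 6) increases by 2 each term, convergence requires |u − 6|² < 2/9, hence R = √2/3.

R = √2/3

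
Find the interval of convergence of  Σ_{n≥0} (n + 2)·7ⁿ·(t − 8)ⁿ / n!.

By the ratio test, |a_{n+1}/a_n| = ((n+1) + 2)/(n + 2) · 7 · 1/(n+1) → 0.
Since the limit is 0 < 1 for every t, the series converges on all of ℝ and R = ∞.

(−∞, ∞)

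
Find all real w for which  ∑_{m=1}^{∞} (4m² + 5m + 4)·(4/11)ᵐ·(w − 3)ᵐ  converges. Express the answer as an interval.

Ratio test: |a_{m+1}/a_m| = [(4(m+1)² + 5(m+1) + 4)/(4m² + 5m + 4)] · 4/11 → 4/11 as m → ∞.
The series converges when 4/11 · |w − 3| < 1, giving R = 11/4.
At w = 23/4: the terms have absolute value of order m², which does not tend to 0, so the series diverges by the divergence test.
When w = 1/4, the terms have absolute value of order m², which does not tend to 0, so the series diverges by the divergence test.

(1/4, 23/4)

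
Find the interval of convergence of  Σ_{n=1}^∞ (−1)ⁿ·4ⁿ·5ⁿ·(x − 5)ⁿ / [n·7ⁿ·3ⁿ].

(79/20, 121/20]

The ratio of consecutive coefficients is [n/(n+1)] · 4·5/(7·3) → 20/21.
Thus R = 1/(20/21) = 21/20.
Check x = 121/20: the terms alternate in sign and decrease monotonically to 0 in absolute value (size ~ c/n), so the alternating series test gives convergence.
When x = 79/20, comparison with the harmonic series Σ 1/n shows the series diverges.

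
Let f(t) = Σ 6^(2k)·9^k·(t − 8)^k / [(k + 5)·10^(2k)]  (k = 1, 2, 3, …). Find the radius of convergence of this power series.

The ratio of consecutive coefficients is [(k + 5)/((k+1) + 5)] · 36·9/100 → 81/25.
Convergence for |t − 8| · 81/25 < 1, i.e. |t − 8| < 25/81. So R = 25/81.

R = 25/81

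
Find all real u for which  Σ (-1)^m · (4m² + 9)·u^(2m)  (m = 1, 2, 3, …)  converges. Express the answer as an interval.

Ratio test: |a_{m+1}/a_m| = (4(m+1)² + 9)/(4m² + 9) → 1 as m → ∞.
Writing y = u², the series in y has radius 1, so |u| < √(1) = 1 and R = 1.
Endpoint u = 1: the terms have absolute value of order m², which does not tend to 0, so the series diverges by the divergence test.
Check u = -1: the m-th term does not approach 0; divergence by the term test.

(-1, 1)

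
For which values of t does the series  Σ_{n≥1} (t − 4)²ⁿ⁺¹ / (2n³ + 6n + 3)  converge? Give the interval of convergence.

The ratio of consecutive coefficients is (2n³ + 6n + 3)/(2(n+1)³ + 6(n+1) + 3) → 1.
Writing y = (t − 4)², the series in y has radius 1, so |t − 4| < √(1) = 1 and R = 1.
Check t = 5: absolute convergence follows by limit comparison with Σ 1/n³.
When t = 3, the terms are on the order of 1/n³, so the series converges absolutely by comparison with the p-series (p = 3 > 1).

[3, 5]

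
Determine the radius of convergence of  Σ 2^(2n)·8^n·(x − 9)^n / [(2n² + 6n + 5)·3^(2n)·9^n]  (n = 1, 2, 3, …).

Ratio test: |a_{n+1}/a_n| = [(2n² + 6n + 5)/(2(n+1)² + 6(n+1) + 5)] · 4·8/(9·9) → 32/81 as n → ∞.
Convergence for |x − 9| · 32/81 < 1, i.e. |x − 9| < 81/32. So R = 81/32.

R = 81/32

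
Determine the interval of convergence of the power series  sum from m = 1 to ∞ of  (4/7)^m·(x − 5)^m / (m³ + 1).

[13/4, 27/4]

The ratio of consecutive coefficients is [(m³ + 1)/((m+1)³ + 1)] · 4/7 → 4/7.
The series converges when 4/7 · |x − 5| < 1, giving R = 7/4.
When x = 27/4, absolute convergence follows by limit comparison with Σ 1/m³.
Check x = 13/4: absolute convergence follows by limit comparison with Σ 1/m³.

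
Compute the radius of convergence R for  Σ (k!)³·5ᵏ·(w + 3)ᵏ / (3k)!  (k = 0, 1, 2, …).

R = 27/5

The ratio of consecutive coefficients is (k+1)³/[(3k+1)·(3k+2)·(3k+3)] · 5 → 5/27.
Thus R = 1/(5/27) = 27/5.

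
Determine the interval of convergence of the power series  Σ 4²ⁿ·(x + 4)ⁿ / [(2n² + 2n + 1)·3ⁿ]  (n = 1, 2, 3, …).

The ratio of consecutive coefficients is [(2n² + 2n + 1)/(2(n+1)² + 2(n+1) + 1)] · 16/3 → 16/3.
Hence the series converges for |x + 4| < 1/(16/3) = 3/16, so the radius of convergence is 3/16.
Endpoint x = -61/16: absolute convergence follows by limit comparison with Σ 1/n².
At x = -67/16: the series is dominated by a constant times Σ 1/n², which converges (p = 2 > 1).

[-67/16, -61/16]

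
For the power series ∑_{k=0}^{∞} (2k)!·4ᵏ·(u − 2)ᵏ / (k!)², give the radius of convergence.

By the ratio test, |a_{k+1}/a_k| = (2k+1)·(2k+2)/(k+1)² · 4 → 16.
Thus R = 1/(16) = 1/16.

R = 1/16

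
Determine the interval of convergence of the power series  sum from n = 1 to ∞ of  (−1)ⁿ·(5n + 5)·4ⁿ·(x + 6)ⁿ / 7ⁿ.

(-31/4, -17/4)

Apply the ratio test: |a_{n+1}| / |a_n| = [(5(n+1) + 5)/(5n + 5)] · 4/7, which tends to 4/7 as n → ∞.
Convergence for |x + 6| · 4/7 < 1, i.e. |x + 6| < 7/4. So R = 7/4.
Endpoint x = -17/4: the n-th term does not approach 0; divergence by the term test.
Check x = -31/4: the n-th term does not approach 0; divergence by the term test.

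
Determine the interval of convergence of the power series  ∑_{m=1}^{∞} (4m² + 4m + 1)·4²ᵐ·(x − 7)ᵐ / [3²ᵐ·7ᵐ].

By the ratio test, |a_{m+1}/a_m| = [(4(m+1)² + 4(m+1) + 1)/(4m² + 4m + 1)] · 16/(9·7) → 16/63.
Convergence for |x − 7| · 16/63 < 1, i.e. |x − 7| < 63/16. So R = 63/16.
When x = 175/16, the terms do not tend to 0, so the series diverges.
Check x = 49/16: the terms have absolute value of order m², which does not tend to 0, so the series diverges by the divergence test.

(49/16, 175/16)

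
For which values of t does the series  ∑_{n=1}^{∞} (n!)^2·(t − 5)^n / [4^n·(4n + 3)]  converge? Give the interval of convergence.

{5}

By the ratio test, |a_{n+1}/a_n| = (n+1)² · 1/4 · (4n + 3)/(4(n+1) + 3) → ∞.
The ratio grows without bound, so the series diverges whenever (t − 5) ≠ 0; it converges only at t = 5. R = 0.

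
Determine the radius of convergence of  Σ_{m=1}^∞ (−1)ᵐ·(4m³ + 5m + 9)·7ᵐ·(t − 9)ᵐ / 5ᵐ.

The ratio of consecutive coefficients is [(4(m+1)³ + 5(m+1) + 9)/(4m³ + 5m + 9)] · 7/5 → 7/5.
The series converges when 7/5 · |t − 9| < 1, giving R = 5/7.

R = 5/7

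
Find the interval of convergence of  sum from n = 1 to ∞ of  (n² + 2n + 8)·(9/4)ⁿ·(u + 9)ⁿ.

(-85/9, -77/9)

Ratio test: |a_{n+1}/a_n| = [((n+1)² + 2(n+1) + 8)/(n² + 2n + 8)] · 9/4 → 9/4 as n → ∞.
The series converges when 9/4 · |u + 9| < 1, giving R = 4/9.
Check u = -77/9: the terms do not tend to 0, so the series diverges.
When u = -85/9, the n-th term does not approach 0; divergence by the term test.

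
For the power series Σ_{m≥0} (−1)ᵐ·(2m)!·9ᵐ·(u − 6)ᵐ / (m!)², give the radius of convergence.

R = 1/36

Ratio test: |a_{m+1}/a_m| = (2m+1)·(2m+2)/(m+1)² · 9 → 36 as m → ∞.
Thus R = 1/(36) = 1/36.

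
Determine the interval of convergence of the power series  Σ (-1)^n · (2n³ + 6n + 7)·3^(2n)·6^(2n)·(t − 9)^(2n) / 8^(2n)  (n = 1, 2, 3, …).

(77/9, 85/9)

Apply the ratio test: |a_{n+1}| / |a_n| = [(2(n+1)³ + 6(n+1) + 7)/(2n³ + 6n + 7)] · 9·36/64, which tends to 81/16 as n → ∞.
Successive powers of (t − 9) differ by 2, so the series converges when |t − 9|² · 81/16 < 1, i.e. |t − 9| < √(16/81) = 4/9. So R = 4/9.
Endpoint t = 85/9: the terms have absolute value of order n³, which does not tend to 0, so the series diverges by the divergence test.
Endpoint t = 77/9: the terms do not tend to 0, so the series diverges.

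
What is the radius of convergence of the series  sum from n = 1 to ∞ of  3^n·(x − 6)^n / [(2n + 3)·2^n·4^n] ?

R = 8/3

Apply the ratio test: |a_{n+1}| / |a_n| = [(2n + 3)/(2(n+1) + 3)] · 3/(2·4), which tends to 3/8 as n → ∞.
Hence the series converges for |x − 6| < 1/(3/8) = 8/3, so the radius of convergence is 8/3.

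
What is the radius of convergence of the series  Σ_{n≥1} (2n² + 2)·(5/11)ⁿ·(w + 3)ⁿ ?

Apply the ratio test: |a_{n+1}| / |a_n| = [(2(n+1)² + 2)/(2n² + 2)] · 5/11, which tends to 5/11 as n → ∞.
Thus R = 1/(5/11) = 11/5.

R = 11/5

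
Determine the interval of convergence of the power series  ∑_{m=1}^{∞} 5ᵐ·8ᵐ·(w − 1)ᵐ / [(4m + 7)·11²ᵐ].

[-81/40, 161/40)

The ratio of consecutive coefficients is [(4m + 7)/(4(m+1) + 7)] · 5·8/121 → 40/121.
The series converges when 40/121 · |w − 1| < 1, giving R = 121/40.
When w = 161/40, the terms are asymptotic to a nonzero constant times 1/m, so the series diverges by limit comparison with Σ 1/m.
Endpoint w = -81/40: the terms alternate in sign and decrease monotonically to 0 in absolute value (size ~ c/m), so the alternating series test gives convergence.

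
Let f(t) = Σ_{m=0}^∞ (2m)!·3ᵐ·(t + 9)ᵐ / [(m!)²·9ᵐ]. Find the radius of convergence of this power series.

R = 3/4

Ratio test: |a_{m+1}/a_m| = (2m+1)·(2m+2)/(m+1)² · 3/9 → 4/3 as m → ∞.
Thus R = 1/(4/3) = 3/4.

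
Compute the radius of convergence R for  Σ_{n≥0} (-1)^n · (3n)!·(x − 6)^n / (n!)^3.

R = 1/27

The ratio of consecutive coefficients is (3n+1)·(3n+2)·(3n+3)/(n+1)³ → 27.
Convergence for |x − 6| · 27 < 1, i.e. |x − 6| < 1/27. So R = 1/27.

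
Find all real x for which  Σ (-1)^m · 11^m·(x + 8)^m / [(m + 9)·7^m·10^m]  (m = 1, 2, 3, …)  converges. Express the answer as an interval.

(-158/11, -18/11]

The ratio of consecutive coefficients is [(m + 9)/((m+1) + 9)] · 11/(7·10) → 11/70.
The series converges when 11/70 · |x + 8| < 1, giving R = 70/11.
Endpoint x = -18/11: convergence follows from the alternating series test (terms decrease monotonically to 0).
At x = -158/11: comparison with the harmonic series Σ 1/m shows the series diverges.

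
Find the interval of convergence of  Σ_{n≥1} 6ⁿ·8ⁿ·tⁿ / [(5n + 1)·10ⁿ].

[-5/24, 5/24)

Ratio test: |a_{n+1}/a_n| = [(5n + 1)/(5(n+1) + 1)] · 6·8/10 → 24/5 as n → ∞.
Thus R = 1/(24/5) = 5/24.
When t = 5/24, the terms are asymptotic to a nonzero constant times 1/n, so the series diverges by limit comparison with Σ 1/n.
At t = -5/24: convergence follows from the alternating series test (terms decrease monotonically to 0).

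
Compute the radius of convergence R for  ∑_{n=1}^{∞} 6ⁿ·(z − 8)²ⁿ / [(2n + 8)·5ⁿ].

R = √30/6

The ratio of consecutive coefficients is [(2n + 8)/(2(n+1) + 8)] · 6/5 → 6/5.
Since the exponent of (z − 8) increases by 2 each term, convergence requires |z − 8|² < 5/6, hence R = √30/6.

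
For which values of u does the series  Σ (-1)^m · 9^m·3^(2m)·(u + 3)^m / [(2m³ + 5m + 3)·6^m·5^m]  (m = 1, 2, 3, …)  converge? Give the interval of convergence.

By the ratio test, |a_{m+1}/a_m| = [(2m³ + 5m + 3)/(2(m+1)³ + 5(m+1) + 3)] · 9·9/(6·5) → 27/10.
The series converges when 27/10 · |u + 3| < 1, giving R = 10/27.
At u = -71/27: the terms are on the order of 1/m³, so the series converges absolutely by comparison with the p-series (p = 3 > 1).
Check u = -91/27: absolute convergence follows by limit comparison with Σ 1/m³.

[-91/27, -71/27]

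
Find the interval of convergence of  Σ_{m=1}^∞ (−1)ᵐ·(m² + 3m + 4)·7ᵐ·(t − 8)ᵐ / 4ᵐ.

(52/7, 60/7)

Ratio test: |a_{m+1}/a_m| = [((m+1)² + 3(m+1) + 4)/(m² + 3m + 4)] · 7/4 → 7/4 as m → ∞.
Thus R = 1/(7/4) = 4/7.
When t = 60/7, the terms have absolute value of order m², which does not tend to 0, so the series diverges by the divergence test.
Check t = 52/7: the terms do not tend to 0, so the series diverges.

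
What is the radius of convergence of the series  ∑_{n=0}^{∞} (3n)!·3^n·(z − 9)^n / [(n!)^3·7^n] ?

R = 7/81

Ratio test: |a_{n+1}/a_n| = (3n+1)·(3n+2)·(3n+3)/(n+1)³ · 3/7 → 81/7 as n → ∞.
Thus R = 1/(81/7) = 7/81.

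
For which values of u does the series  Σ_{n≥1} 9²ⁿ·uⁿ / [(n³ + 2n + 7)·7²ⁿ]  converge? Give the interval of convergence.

By the ratio test, |a_{n+1}/a_n| = [(n³ + 2n + 7)/((n+1)³ + 2(n+1) + 7)] · 81/49 → 81/49.
Thus R = 1/(81/49) = 49/81.
Check u = 49/81: absolute convergence follows by limit comparison with Σ 1/n³.
Endpoint u = -49/81: absolute convergence follows by limit comparison with Σ 1/n³.

[-49/81, 49/81]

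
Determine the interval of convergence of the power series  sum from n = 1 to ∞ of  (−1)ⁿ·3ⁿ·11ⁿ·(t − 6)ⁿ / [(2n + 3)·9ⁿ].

(63/11, 69/11]

The ratio of consecutive coefficients is [(2n + 3)/(2(n+1) + 3)] · 3·11/9 → 11/3.
Thus R = 1/(11/3) = 3/11.
At t = 69/11: the terms alternate in sign and decrease monotonically to 0 in absolute value (size ~ c/n), so the alternating series test gives convergence.
When t = 63/11, the terms behave like c/n; limit comparison with the harmonic series gives divergence.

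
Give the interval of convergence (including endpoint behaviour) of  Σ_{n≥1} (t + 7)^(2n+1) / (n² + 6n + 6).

[-8, -6]

Apply the ratio test: |a_{n+1}| / |a_n| = (n² + 6n + 6)/((n+1)² + 6(n+1) + 6), which tends to 1 as n → ∞.
Writing y = (t + 7)², the series in y has radius 1, so |t + 7| < √(1) = 1 and R = 1.
Endpoint t = -6: the terms are on the order of 1/n², so the series converges absolutely by comparison with the p-series (p = 2 > 1).
Endpoint t = -8: the series is dominated by a constant times Σ 1/n², which converges (p = 2 > 1).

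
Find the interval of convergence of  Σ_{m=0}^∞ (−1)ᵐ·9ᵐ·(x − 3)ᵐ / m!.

By the ratio test, |a_{m+1}/a_m| = 9 · 1/(m+1) → 0.
The ratio tends to 0 regardless of x, hence R = ∞.

(−∞, ∞)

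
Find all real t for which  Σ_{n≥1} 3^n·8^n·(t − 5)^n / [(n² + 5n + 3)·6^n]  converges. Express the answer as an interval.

[19/4, 21/4]

The ratio of consecutive coefficients is [(n² + 5n + 3)/((n+1)² + 5(n+1) + 3)] · 3·8/6 → 4.
The series converges when 4 · |t − 5| < 1, giving R = 1/4.
Endpoint t = 21/4: the series is dominated by a constant times Σ 1/n², which converges (p = 2 > 1).
At t = 19/4: the series is dominated by a constant times Σ 1/n², which converges (p = 2 > 1).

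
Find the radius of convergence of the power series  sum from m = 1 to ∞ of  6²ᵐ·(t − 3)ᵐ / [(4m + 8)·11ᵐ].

R = 11/36

Ratio test: |a_{m+1}/a_m| = [(4m + 8)/(4(m+1) + 8)] · 36/11 → 36/11 as m → ∞.
Convergence for |t − 3| · 36/11 < 1, i.e. |t − 3| < 11/36. So R = 11/36.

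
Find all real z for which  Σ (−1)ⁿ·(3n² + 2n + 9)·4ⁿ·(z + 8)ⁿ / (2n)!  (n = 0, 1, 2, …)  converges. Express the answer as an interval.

(−∞, ∞)

By the ratio test, |a_{n+1}/a_n| = (3(n+1)² + 2(n+1) + 9)/(3n² + 2n + 9) · 4 · 1/[(2n+1)·(2n+2)] → 0.
The ratio tends to 0 regardless of z, hence R = ∞.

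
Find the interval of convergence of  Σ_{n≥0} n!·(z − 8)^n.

{8}

By the ratio test, |a_{n+1}/a_n| = (n+1) → ∞.
The terms grow without bound for any (z − 8) ≠ 0, so R = 0 (convergence only at z = 8).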